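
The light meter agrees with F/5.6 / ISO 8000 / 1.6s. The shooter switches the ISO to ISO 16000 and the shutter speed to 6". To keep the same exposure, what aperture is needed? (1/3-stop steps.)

ISO: 8000 → 10000 → 12800 → 16000 — 1 stop raised (brighter).
Shutter speed: 1.6 → 2 → 2.5 → 3.2 → 4 → 5 → 6 — 2 stops longer (brighter).
Net change so far: 3 stops brighter. Offset with the aperture: f/5.6 → f/6.3 → f/7.1 → f/8 → f/9 → f/10 → f/11 → f/13 → f/14 → f/16.

f/16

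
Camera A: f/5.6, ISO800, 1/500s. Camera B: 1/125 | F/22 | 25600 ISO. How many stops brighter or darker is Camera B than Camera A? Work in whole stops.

Aperture: f/5.6 → f/8 → f/11 → f/16 → f/22 — 4 stops stopped down (darker).
Shutter speed: 1/500 → 1/250 → 1/125 — 2 stops longer (brighter).
ISO: 800 → 1600 → 3200 → 6400 → 12800 → 25600 — 5 stops higher (brighter).
Net: −4 +2 +5 = +3 stops.

3 stops brighter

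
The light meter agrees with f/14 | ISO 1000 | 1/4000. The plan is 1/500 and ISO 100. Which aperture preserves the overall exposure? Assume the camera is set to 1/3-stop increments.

Shutter speed: 1/4000 → 1/3200 → 1/2500 → 1/2000 → 1/1600 → 1/1250 → 1/1000 → 1/800 → 1/640 → 1/500 — 3 stops slower (brighter).
ISO: 1000 → 800 → 640 → 500 → 400 → 320 → 250 → 200 → 160 → 125 → 100 — 3 1/3 stops dropped (darker).
Net change so far: 1/3 stop darker. Offset with the aperture: f/14 → f/13.

f/13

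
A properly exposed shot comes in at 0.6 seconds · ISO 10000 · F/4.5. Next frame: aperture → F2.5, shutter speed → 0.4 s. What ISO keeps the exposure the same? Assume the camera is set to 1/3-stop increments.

Aperture: f/4.5 → f/4 → f/3.5 → f/3.2 → f/2.8 → f/2.5 — 1 2/3 stops opened up (brighter).
Shutter speed: 0.6 → 0.5 → 0.4 — 2/3 stop shorter (darker).
Net change so far: 1 stop brighter. Offset with the ISO: 10000 → 8000 → 6400 → 5000.

ISO 5000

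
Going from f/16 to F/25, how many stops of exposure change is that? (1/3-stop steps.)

1 1/3 stops

f/16 → f/18 → f/20 → f/22 → f/25 — count the steps: 4 third-stops = 1 1/3 stops.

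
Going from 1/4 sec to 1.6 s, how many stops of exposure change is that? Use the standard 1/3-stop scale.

2 2/3 stops

1/4 → 0.3 → 0.4 → 0.5 → 0.6 → 0.8 → 1 → 1.3 → 1.6 — count the steps: 8 third-stops = 2 2/3 stops.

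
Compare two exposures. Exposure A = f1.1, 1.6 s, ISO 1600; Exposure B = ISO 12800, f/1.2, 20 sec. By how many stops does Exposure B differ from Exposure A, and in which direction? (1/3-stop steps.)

6 1/3 stops brighter

Aperture: f/1.1 → f/1.2 — 1/3 stop smaller aperture (darker).
Shutter speed: 1.6 → 2 → 2.5 → 3.2 → 4 → 5 → 6 → 8 → 10 → 13 → 15 → 20 — 3 2/3 stops longer (brighter).
ISO: 1600 → 2000 → 2500 → 3200 → 4000 → 5000 → 6400 → 8000 → 10000 → 12800 — 3 stops higher (brighter).
Net: −1/3 +3 2/3 +3 = +6 1/3 stops.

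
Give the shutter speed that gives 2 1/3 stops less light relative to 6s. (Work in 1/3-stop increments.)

Shutter speed: 6 → 5 → 4 → 3.2 → 2.5 → 2 → 1.6 → 1.3 — 2 1/3 stops shorter (darker).

1.3 s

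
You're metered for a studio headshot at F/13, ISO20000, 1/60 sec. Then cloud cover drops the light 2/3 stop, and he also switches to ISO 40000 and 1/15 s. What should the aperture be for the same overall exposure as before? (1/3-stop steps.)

f/29

Scene light: 2/3 stop darker.
ISO: 20000 → 25600 → 32000 → 40000 — 1 stop higher (brighter).
Shutter speed: 1/60 → 1/50 → 1/40 → 1/30 → 1/25 → 1/20 → 1/15 — 2 stops slower (brighter).
Net so far: 2 1/3 stops brighter. Aperture: f/13 → f/14 → f/16 → f/18 → f/20 → f/22 → f/25 → f/29.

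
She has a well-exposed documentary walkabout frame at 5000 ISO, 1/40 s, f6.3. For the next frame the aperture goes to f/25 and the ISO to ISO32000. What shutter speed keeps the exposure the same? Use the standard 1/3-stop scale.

1/15s

Aperture: f/6.3 → f/7.1 → f/8 → f/9 → f/10 → f/11 → f/13 → f/14 → f/16 → f/18 → f/20 → f/22 → f/25 — 4 stops narrower (darker).
ISO: 5000 → 6400 → 8000 → 10000 → 12800 → 16000 → 20000 → 25600 → 32000 — 2 2/3 stops raised (brighter).
Net change so far: 1 1/3 stops darker. Offset with the shutter speed: 1/40 → 1/30 → 1/25 → 1/20 → 1/15.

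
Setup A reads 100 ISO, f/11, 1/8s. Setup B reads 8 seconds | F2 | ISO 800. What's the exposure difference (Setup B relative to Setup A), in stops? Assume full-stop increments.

Aperture: f/11 → f/8 → f/5.6 → f/4 → f/2.8 → f/2 — 5 stops wider (brighter).
Shutter speed: 1/8 → 1/4 → 1/2 → 1 → 2 → 4 → 8 — 6 stops longer (brighter).
ISO: 100 → 200 → 400 → 800 — 3 stops raised (brighter).
Net: +5 +6 +3 = +14 stops.

14 stops brighter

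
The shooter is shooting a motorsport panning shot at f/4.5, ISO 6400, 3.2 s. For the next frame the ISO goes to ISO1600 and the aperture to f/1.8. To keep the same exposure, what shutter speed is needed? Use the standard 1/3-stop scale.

ISO: 6400 → 5000 → 4000 → 3200 → 2500 → 2000 → 1600 — 2 stops dropped (darker).
Aperture: f/4.5 → f/4 → f/3.5 → f/3.2 → f/2.8 → f/2.5 → f/2.2 → f/2 → f/1.8 — 2 2/3 stops wider (brighter).
Net change so far: 2/3 stop brighter. Offset with the shutter speed: 3.2 → 2.5 → 2.

2 s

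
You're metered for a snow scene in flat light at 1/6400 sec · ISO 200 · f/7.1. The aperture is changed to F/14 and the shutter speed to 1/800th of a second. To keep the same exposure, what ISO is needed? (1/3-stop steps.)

ISO 100

Aperture: f/7.1 → f/8 → f/9 → f/10 → f/11 → f/13 → f/14 — 2 stops smaller aperture (darker).
Shutter speed: 1/6400 → 1/5000 → 1/4000 → 1/3200 → 1/2500 → 1/2000 → 1/1600 → 1/1250 → 1/1000 → 1/800 — 3 stops longer (brighter).
Net change so far: 1 stop brighter. Offset with the ISO: 200 → 160 → 125 → 100.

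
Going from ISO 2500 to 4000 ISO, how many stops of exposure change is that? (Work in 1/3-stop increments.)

2500 → 3200 → 4000 — count the steps: 2 third-stops = 2/3 stop.

2/3 stop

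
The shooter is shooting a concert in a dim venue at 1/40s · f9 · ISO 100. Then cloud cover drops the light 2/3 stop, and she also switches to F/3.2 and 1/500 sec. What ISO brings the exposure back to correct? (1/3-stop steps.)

Scene light: 2/3 stop darker.
Aperture: f/9 → f/8 → f/7.1 → f/6.3 → f/5.6 → f/5 → f/4.5 → f/4 → f/3.5 → f/3.2 — 3 stops larger aperture (brighter).
Shutter speed: 1/40 → 1/50 → 1/60 → 1/80 → 1/100 → 1/125 → 1/160 → 1/200 → 1/250 → 1/320 → 1/400 → 1/500 — 3 2/3 stops shorter (darker).
Net so far: 1 1/3 stops darker. ISO: 100 → 125 → 160 → 200 → 250.

ISO 250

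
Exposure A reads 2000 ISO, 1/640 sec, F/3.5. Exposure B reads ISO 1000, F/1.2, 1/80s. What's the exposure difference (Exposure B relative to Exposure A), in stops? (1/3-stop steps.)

5 stops brighter

Aperture: f/3.5 → f/3.2 → f/2.8 → f/2.5 → f/2.2 → f/2 → f/1.8 → f/1.6 → f/1.4 → f/1.2 — 3 stops opened up (brighter).
Shutter speed: 1/640 → 1/500 → 1/400 → 1/320 → 1/250 → 1/200 → 1/160 → 1/125 → 1/100 → 1/80 — 3 stops longer (brighter).
ISO: 2000 → 1600 → 1250 → 1000 — 1 stop dropped (darker).
Net: +3 +3 −1 = +5 stops.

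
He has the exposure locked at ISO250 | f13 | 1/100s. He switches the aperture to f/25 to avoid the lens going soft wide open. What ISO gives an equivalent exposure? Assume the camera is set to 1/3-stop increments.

Aperture: f/13 → f/14 → f/16 → f/18 → f/20 → f/22 → f/25 — 2 stops stopped down (darker).
Need 2 stops brighter from the ISO: 250 → 320 → 400 → 500 → 640 → 800 → 1000.

ISO 1000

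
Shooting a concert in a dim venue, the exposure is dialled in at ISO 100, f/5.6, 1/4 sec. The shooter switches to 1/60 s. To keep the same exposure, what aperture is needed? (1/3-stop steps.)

f/1.4

Shutter speed: 1/4 → 1/5 → 1/6 → 1/8 → 1/10 → 1/13 → 1/15 → 1/20 → 1/25 → 1/30 → 1/40 → 1/50 → 1/60 — 4 stops faster (darker).
Need 4 stops brighter from the aperture: f/5.6 → f/5 → f/4.5 → f/4 → f/3.5 → f/3.2 → f/2.8 → f/2.5 → f/2.2 → f/2 → f/1.8 → f/1.6 → f/1.4.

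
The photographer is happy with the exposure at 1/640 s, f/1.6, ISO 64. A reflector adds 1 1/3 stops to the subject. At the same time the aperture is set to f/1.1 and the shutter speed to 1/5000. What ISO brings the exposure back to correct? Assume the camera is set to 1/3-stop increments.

Scene light: 1 1/3 stops brighter.
Aperture: f/1.6 → f/1.4 → f/1.2 → f/1.1 — 1 stop wider (brighter).
Shutter speed: 1/640 → 1/800 → 1/1000 → 1/1250 → 1/1600 → 1/2000 → 1/2500 → 1/3200 → 1/4000 → 1/5000 — 3 stops faster (darker).
Net so far: 2/3 stop darker. ISO: 64 → 80 → 100.

ISO 100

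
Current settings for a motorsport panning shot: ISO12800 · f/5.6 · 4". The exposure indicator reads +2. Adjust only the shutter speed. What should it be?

Overexposed by 2 stops → need 2 stops darker.
Shutter speed: 4 → 2 → 1.

1 s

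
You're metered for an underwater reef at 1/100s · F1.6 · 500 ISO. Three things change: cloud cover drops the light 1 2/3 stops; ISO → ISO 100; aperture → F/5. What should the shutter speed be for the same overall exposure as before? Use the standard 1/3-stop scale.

Scene light: 1 2/3 stops darker.
ISO: 500 → 400 → 320 → 250 → 200 → 160 → 125 → 100 — 2 1/3 stops lower (darker).
Aperture: f/1.6 → f/1.8 → f/2 → f/2.2 → f/2.5 → f/2.8 → f/3.2 → f/3.5 → f/4 → f/4.5 → f/5 — 3 1/3 stops stopped down (darker).
Net so far: 7 1/3 stops darker. Shutter speed: 1/100 → 1/80 → 1/60 → 1/50 → 1/40 → 1/30 → 1/25 → 1/20 → 1/15 → 1/13 → 1/10 → 1/8 → 1/6 → 1/5 → 1/4 → 0.3 → 0.4 → 0.5 → 0.6 → 0.8 → 1 → 1.3 → 1.6.

1.6 s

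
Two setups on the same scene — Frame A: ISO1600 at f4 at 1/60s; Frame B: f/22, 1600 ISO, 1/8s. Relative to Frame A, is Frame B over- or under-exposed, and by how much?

2 stops darker

Aperture: f/4 → f/5.6 → f/8 → f/11 → f/16 → f/22 — 5 stops stopped down (darker).
Shutter speed: 1/60 → 1/30 → 1/15 → 1/8 — 3 stops slower (brighter).
ISO: unchanged.
Net: −5 +3 = −2 stops.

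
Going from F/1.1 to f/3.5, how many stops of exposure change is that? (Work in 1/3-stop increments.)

3 1/3 stops

f/1.1 → f/1.2 → f/1.4 → f/1.6 → f/1.8 → f/2 → f/2.2 → f/2.5 → f/2.8 → f/3.2 → f/3.5 — count the steps: 10 third-stops = 3 1/3 stops.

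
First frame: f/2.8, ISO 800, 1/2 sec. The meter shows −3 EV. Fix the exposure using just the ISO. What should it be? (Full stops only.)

Underexposed by 3 stops → need 3 stops brighter.
ISO: 800 → 1600 → 3200 → 6400.

ISO 6400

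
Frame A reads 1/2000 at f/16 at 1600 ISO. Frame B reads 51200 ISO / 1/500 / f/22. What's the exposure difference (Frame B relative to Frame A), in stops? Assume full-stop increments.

6 stops brighter

Aperture: f/16 → f/22 — 1 stop smaller aperture (darker).
Shutter speed: 1/2000 → 1/1000 → 1/500 — 2 stops slower (brighter).
ISO: 1600 → 3200 → 6400 → 12800 → 25600 → 51200 — 5 stops raised (brighter).
Net: −1 +2 +5 = +6 stops.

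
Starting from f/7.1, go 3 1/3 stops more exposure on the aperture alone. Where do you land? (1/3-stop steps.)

f/2.2

Aperture: f/7.1 → f/6.3 → f/5.6 → f/5 → f/4.5 → f/4 → f/3.5 → f/3.2 → f/2.8 → f/2.5 → f/2.2 — 3 1/3 stops opened up (brighter).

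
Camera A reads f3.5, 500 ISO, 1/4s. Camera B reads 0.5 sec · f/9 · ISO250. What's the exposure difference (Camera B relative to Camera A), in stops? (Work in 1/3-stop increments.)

Aperture: f/3.5 → f/4 → f/4.5 → f/5 → f/5.6 → f/6.3 → f/7.1 → f/8 → f/9 — 2 2/3 stops smaller aperture (darker).
Shutter speed: 1/4 → 0.3 → 0.4 → 0.5 — 1 stop slower (brighter).
ISO: 500 → 400 → 320 → 250 — 1 stop dropped (darker).
Net: −2 2/3 +1 −1 = −2 2/3 stops.

2 2/3 stops darker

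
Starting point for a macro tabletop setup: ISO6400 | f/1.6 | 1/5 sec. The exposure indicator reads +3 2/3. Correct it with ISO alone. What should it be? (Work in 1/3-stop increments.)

Overexposed by 3 2/3 stops → need 3 2/3 stops darker.
ISO: 6400 → 5000 → 4000 → 3200 → 2500 → 2000 → 1600 → 1250 → 1000 → 800 → 640 → 500.

ISO 500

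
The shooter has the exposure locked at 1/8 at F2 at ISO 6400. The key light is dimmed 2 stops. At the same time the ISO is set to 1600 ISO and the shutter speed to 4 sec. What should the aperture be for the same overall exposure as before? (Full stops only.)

f/2.8

Scene light: 2 stops darker.
ISO: 6400 → 3200 → 1600 — 2 stops lower (darker).
Shutter speed: 1/8 → 1/4 → 1/2 → 1 → 2 → 4 — 5 stops longer (brighter).
Net so far: 1 stop brighter. Aperture: f/2 → f/2.8.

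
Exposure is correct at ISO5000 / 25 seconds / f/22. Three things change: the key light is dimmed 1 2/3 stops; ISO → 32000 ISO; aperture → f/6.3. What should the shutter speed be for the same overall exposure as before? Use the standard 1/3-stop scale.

1 s

Scene light: 1 2/3 stops darker.
ISO: 5000 → 6400 → 8000 → 10000 → 12800 → 16000 → 20000 → 25600 → 32000 — 2 2/3 stops raised (brighter).
Aperture: f/22 → f/20 → f/18 → f/16 → f/14 → f/13 → f/11 → f/10 → f/9 → f/8 → f/7.1 → f/6.3 — 3 2/3 stops larger aperture (brighter).
Net so far: 4 2/3 stops brighter. Shutter speed: 25 → 20 → 15 → 13 → 10 → 8 → 6 → 5 → 4 → 3.2 → 2.5 → 2 → 1.6 → 1.3 → 1.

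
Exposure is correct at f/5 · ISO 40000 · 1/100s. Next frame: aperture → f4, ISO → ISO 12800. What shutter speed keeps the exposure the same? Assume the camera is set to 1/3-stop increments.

Aperture: f/5 → f/4.5 → f/4 — 2/3 stop opened up (brighter).
ISO: 40000 → 32000 → 25600 → 20000 → 16000 → 12800 — 1 2/3 stops dropped (darker).
Net change so far: 1 stop darker. Offset with the shutter speed: 1/100 → 1/80 → 1/60 → 1/50.

1/50s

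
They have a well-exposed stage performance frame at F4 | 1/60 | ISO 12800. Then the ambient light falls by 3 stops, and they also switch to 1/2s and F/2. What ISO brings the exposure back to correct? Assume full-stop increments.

Scene light: 3 stops darker.
Shutter speed: 1/60 → 1/30 → 1/15 → 1/8 → 1/4 → 1/2 — 5 stops longer (brighter).
Aperture: f/4 → f/2.8 → f/2 — 2 stops wider (brighter).
Net so far: 4 stops brighter. ISO: 12800 → 6400 → 3200 → 1600 → 800.

ISO 800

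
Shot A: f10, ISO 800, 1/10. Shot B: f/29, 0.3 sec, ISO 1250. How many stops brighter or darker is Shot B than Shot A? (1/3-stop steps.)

2/3 stop darker

Aperture: f/10 → f/11 → f/13 → f/14 → f/16 → f/18 → f/20 → f/22 → f/25 → f/29 — 3 stops smaller aperture (darker).
Shutter speed: 1/10 → 1/8 → 1/6 → 1/5 → 1/4 → 0.3 — 1 2/3 stops slower (brighter).
ISO: 800 → 1000 → 1250 — 2/3 stop higher (brighter).
Net: −3 +1 2/3 +2/3 = −2/3 stops.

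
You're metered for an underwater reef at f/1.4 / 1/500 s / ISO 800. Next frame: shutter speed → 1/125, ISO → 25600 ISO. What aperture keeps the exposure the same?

Shutter speed: 1/500 → 1/250 → 1/125 — 2 stops longer (brighter).
ISO: 800 → 1600 → 3200 → 6400 → 12800 → 25600 — 5 stops higher (brighter).
Net change so far: 7 stops brighter. Offset with the aperture: f/1.4 → f/2 → f/2.8 → f/4 → f/5.6 → f/8 → f/11 → f/16.

f/16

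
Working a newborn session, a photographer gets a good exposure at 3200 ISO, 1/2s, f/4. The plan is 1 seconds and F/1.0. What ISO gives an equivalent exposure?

Shutter speed: 1/2 → 1 — 1 stop slower (brighter).
Aperture: f/4 → f/2.8 → f/2 → f/1.4 → f/1.0 — 4 stops wider (brighter).
Net change so far: 5 stops brighter. Offset with the ISO: 3200 → 1600 → 800 → 400 → 200 → 100.

ISO 100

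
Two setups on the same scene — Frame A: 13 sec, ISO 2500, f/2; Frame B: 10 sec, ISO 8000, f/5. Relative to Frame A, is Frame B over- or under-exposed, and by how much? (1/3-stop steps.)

Aperture: f/2 → f/2.2 → f/2.5 → f/2.8 → f/3.2 → f/3.5 → f/4 → f/4.5 → f/5 — 2 2/3 stops narrower (darker).
Shutter speed: 13 → 10 — 1/3 stop shorter (darker).
ISO: 2500 → 3200 → 4000 → 5000 → 6400 → 8000 — 1 2/3 stops higher (brighter).
Net: −2 2/3 −1/3 +1 2/3 = −1 1/3 stops.

1 1/3 stops darker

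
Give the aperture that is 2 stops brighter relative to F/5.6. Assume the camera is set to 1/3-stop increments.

f/2.8

Aperture: f/5.6 → f/5 → f/4.5 → f/4 → f/3.5 → f/3.2 → f/2.8 — 2 stops wider (brighter).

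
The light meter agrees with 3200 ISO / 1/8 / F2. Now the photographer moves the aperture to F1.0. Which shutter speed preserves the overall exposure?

1/30s

Aperture: f/2 → f/1.4 → f/1.0 — 2 stops wider (brighter).
Need 2 stops darker from the shutter speed: 1/8 → 1/15 → 1/30.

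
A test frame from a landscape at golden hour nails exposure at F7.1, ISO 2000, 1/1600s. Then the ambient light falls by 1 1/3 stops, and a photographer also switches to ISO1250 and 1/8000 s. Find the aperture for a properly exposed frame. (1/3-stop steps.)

f/1.6

Scene light: 1 1/3 stops darker.
ISO: 2000 → 1600 → 1250 — 2/3 stop lower (darker).
Shutter speed: 1/1600 → 1/2000 → 1/2500 → 1/3200 → 1/4000 → 1/5000 → 1/6400 → 1/8000 — 2 1/3 stops faster (darker).
Net so far: 4 1/3 stops darker. Aperture: f/7.1 → f/6.3 → f/5.6 → f/5 → f/4.5 → f/4 → f/3.5 → f/3.2 → f/2.8 → f/2.5 → f/2.2 → f/2 → f/1.8 → f/1.6.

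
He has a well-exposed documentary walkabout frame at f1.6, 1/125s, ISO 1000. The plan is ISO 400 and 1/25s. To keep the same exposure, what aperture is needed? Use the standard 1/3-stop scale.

ISO: 1000 → 800 → 640 → 500 → 400 — 1 1/3 stops lower (darker).
Shutter speed: 1/125 → 1/100 → 1/80 → 1/60 → 1/50 → 1/40 → 1/30 → 1/25 — 2 1/3 stops slower (brighter).
Net change so far: 1 stop brighter. Offset with the aperture: f/1.6 → f/1.8 → f/2 → f/2.2.

f/2.2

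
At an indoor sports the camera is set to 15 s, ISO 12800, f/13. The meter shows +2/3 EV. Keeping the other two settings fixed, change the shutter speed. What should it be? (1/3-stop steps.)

10 s

Overexposed by 2/3 stop → need 2/3 stop darker.
Shutter speed: 15 → 13 → 10.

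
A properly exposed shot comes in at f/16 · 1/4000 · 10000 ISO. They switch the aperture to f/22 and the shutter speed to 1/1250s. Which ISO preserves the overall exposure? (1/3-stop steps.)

Aperture: f/16 → f/18 → f/20 → f/22 — 1 stop smaller aperture (darker).
Shutter speed: 1/4000 → 1/3200 → 1/2500 → 1/2000 → 1/1600 → 1/1250 — 1 2/3 stops slower (brighter).
Net change so far: 2/3 stop brighter. Offset with the ISO: 10000 → 8000 → 6400.

ISO 6400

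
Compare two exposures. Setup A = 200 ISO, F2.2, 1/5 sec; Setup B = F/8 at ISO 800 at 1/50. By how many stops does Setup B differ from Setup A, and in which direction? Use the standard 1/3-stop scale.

5 stops darker

Aperture: f/2.2 → f/2.5 → f/2.8 → f/3.2 → f/3.5 → f/4 → f/4.5 → f/5 → f/5.6 → f/6.3 → f/7.1 → f/8 — 3 2/3 stops smaller aperture (darker).
Shutter speed: 1/5 → 1/6 → 1/8 → 1/10 → 1/13 → 1/15 → 1/20 → 1/25 → 1/30 → 1/40 → 1/50 — 3 1/3 stops faster (darker).
ISO: 200 → 250 → 320 → 400 → 500 → 640 → 800 — 2 stops raised (brighter).
Net: −3 2/3 −3 1/3 +2 = −5 stops.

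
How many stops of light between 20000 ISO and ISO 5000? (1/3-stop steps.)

20000 → 16000 → 12800 → 10000 → 8000 → 6400 → 5000 — count the steps: 6 third-stops = 2 stops.

2 stops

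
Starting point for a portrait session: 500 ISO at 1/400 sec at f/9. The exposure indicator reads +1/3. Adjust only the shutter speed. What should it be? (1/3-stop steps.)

1/500s

Overexposed by 1/3 stop → need 1/3 stop darker.
Shutter speed: 1/400 → 1/500.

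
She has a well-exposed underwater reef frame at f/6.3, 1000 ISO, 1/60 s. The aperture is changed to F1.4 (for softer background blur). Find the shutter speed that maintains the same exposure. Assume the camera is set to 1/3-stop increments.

Aperture: f/6.3 → f/5.6 → f/5 → f/4.5 → f/4 → f/3.5 → f/3.2 → f/2.8 → f/2.5 → f/2.2 → f/2 → f/1.8 → f/1.6 → f/1.4 — 4 1/3 stops wider (brighter).
Need 4 1/3 stops darker from the shutter speed: 1/60 → 1/80 → 1/100 → 1/125 → 1/160 → 1/200 → 1/250 → 1/320 → 1/400 → 1/500 → 1/640 → 1/800 → 1/1000 → 1/1250.

1/1250s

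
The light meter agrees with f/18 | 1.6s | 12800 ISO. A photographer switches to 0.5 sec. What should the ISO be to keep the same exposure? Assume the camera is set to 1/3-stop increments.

ISO 40000

Shutter speed: 1.6 → 1.3 → 1 → 0.8 → 0.6 → 0.5 — 1 2/3 stops shorter (darker).
Need 1 2/3 stops brighter from the ISO: 12800 → 16000 → 20000 → 25600 → 32000 → 40000.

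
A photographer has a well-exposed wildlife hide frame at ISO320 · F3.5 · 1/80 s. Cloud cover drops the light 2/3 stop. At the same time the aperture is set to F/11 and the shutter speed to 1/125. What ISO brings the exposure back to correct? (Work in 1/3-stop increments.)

Scene light: 2/3 stop darker.
Aperture: f/3.5 → f/4 → f/4.5 → f/5 → f/5.6 → f/6.3 → f/7.1 → f/8 → f/9 → f/10 → f/11 — 3 1/3 stops narrower (darker).
Shutter speed: 1/80 → 1/100 → 1/125 — 2/3 stop faster (darker).
Net so far: 4 2/3 stops darker. ISO: 320 → 400 → 500 → 640 → 800 → 1000 → 1250 → 1600 → 2000 → 2500 → 3200 → 4000 → 5000 → 6400 → 8000.

ISO 8000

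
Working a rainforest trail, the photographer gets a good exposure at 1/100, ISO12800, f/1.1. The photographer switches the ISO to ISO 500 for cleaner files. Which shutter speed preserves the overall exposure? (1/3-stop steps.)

1/4s

ISO: 12800 → 10000 → 8000 → 6400 → 5000 → 4000 → 3200 → 2500 → 2000 → 1600 → 1250 → 1000 → 800 → 640 → 500 — 4 2/3 stops lower (darker).
Need 4 2/3 stops brighter from the shutter speed: 1/100 → 1/80 → 1/60 → 1/50 → 1/40 → 1/30 → 1/25 → 1/20 → 1/15 → 1/13 → 1/10 → 1/8 → 1/6 → 1/5 → 1/4.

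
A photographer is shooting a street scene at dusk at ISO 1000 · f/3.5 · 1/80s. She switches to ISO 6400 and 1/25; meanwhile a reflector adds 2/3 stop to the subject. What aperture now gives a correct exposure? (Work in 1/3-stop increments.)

Scene light: 2/3 stop brighter.
ISO: 1000 → 1250 → 1600 → 2000 → 2500 → 3200 → 4000 → 5000 → 6400 — 2 2/3 stops higher (brighter).
Shutter speed: 1/80 → 1/60 → 1/50 → 1/40 → 1/30 → 1/25 — 1 2/3 stops slower (brighter).
Net so far: 5 stops brighter. Aperture: f/3.5 → f/4 → f/4.5 → f/5 → f/5.6 → f/6.3 → f/7.1 → f/8 → f/9 → f/10 → f/11 → f/13 → f/14 → f/16 → f/18 → f/20.

f/20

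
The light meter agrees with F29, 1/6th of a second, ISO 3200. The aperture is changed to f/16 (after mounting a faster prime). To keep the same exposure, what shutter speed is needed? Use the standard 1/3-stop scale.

1/20s

Aperture: f/29 → f/25 → f/22 → f/20 → f/18 → f/16 — 1 2/3 stops opened up (brighter).
Need 1 2/3 stops darker from the shutter speed: 1/6 → 1/8 → 1/10 → 1/13 → 1/15 → 1/20.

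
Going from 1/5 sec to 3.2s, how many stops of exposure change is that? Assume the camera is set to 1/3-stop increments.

4 stops

1/5 → 1/4 → 0.3 → 0.4 → 0.5 → 0.6 → 0.8 → 1 → 1.3 → 1.6 → 2 → 2.5 → 3.2 — count the steps: 12 third-stops = 4 stops.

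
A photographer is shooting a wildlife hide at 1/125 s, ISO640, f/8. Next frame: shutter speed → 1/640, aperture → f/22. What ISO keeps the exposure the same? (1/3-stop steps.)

Shutter speed: 1/125 → 1/160 → 1/200 → 1/250 → 1/320 → 1/400 → 1/500 → 1/640 — 2 1/3 stops faster (darker).
Aperture: f/8 → f/9 → f/10 → f/11 → f/13 → f/14 → f/16 → f/18 → f/20 → f/22 — 3 stops narrower (darker).
Net change so far: 5 1/3 stops darker. Offset with the ISO: 640 → 800 → 1000 → 1250 → 1600 → 2000 → 2500 → 3200 → 4000 → 5000 → 6400 → 8000 → 10000 → 12800 → 16000 → 20000 → 25600.

ISO 25600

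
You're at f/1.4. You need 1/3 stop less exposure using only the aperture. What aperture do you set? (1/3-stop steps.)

Aperture: f/1.4 → f/1.6 — 1/3 stop smaller aperture (darker).

f/1.6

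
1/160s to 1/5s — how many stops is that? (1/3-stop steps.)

1/160 → 1/125 → 1/100 → 1/80 → 1/60 → 1/50 → 1/40 → 1/30 → 1/25 → 1/20 → 1/15 → 1/13 → 1/10 → 1/8 → 1/6 → 1/5 — count the steps: 15 third-stops = 5 stops.

5 stops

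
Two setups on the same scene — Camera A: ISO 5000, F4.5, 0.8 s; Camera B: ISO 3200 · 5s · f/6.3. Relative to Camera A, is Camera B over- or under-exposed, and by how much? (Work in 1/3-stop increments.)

1 stop brighter

Aperture: f/4.5 → f/5 → f/5.6 → f/6.3 — 1 stop narrower (darker).
Shutter speed: 0.8 → 1 → 1.3 → 1.6 → 2 → 2.5 → 3.2 → 4 → 5 — 2 2/3 stops slower (brighter).
ISO: 5000 → 4000 → 3200 — 2/3 stop dropped (darker).
Net: −1 +2 2/3 −2/3 = +1 stop.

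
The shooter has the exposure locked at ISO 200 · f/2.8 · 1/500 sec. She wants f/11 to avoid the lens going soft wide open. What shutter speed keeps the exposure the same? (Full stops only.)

1/30s

Aperture: f/2.8 → f/4 → f/5.6 → f/8 → f/11 — 4 stops smaller aperture (darker).
Need 4 stops brighter from the shutter speed: 1/500 → 1/250 → 1/125 → 1/60 → 1/30.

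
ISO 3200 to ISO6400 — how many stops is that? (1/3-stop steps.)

3200 → 4000 → 5000 → 6400 — count the steps: 3 third-stops = 1 stop.

1 stop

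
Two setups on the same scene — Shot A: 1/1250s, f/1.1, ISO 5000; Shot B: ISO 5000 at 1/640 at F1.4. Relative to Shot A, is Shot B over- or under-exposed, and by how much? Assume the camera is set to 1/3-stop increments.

Aperture: f/1.1 → f/1.2 → f/1.4 — 2/3 stop smaller aperture (darker).
Shutter speed: 1/1250 → 1/1000 → 1/800 → 1/640 — 1 stop longer (brighter).
ISO: unchanged.
Net: −2/3 +1 = +1/3 stops.

1/3 stop brighter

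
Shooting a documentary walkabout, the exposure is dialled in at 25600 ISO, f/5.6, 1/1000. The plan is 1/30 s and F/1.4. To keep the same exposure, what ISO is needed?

ISO 50

Shutter speed: 1/1000 → 1/500 → 1/250 → 1/125 → 1/60 → 1/30 — 5 stops longer (brighter).
Aperture: f/5.6 → f/4 → f/2.8 → f/2 → f/1.4 — 4 stops larger aperture (brighter).
Net change so far: 9 stops brighter. Offset with the ISO: 25600 → 12800 → 6400 → 3200 → 1600 → 800 → 400 → 200 → 100 → 50.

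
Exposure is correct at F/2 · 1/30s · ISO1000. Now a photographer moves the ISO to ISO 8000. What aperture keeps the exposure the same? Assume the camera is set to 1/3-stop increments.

f/5.6

ISO: 1000 → 1250 → 1600 → 2000 → 2500 → 3200 → 4000 → 5000 → 6400 → 8000 — 3 stops raised (brighter).
Need 3 stops darker from the aperture: f/2 → f/2.2 → f/2.5 → f/2.8 → f/3.2 → f/3.5 → f/4 → f/4.5 → f/5 → f/5.6.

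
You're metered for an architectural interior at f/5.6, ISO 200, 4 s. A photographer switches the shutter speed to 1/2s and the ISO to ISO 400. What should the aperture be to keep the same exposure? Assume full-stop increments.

Shutter speed: 4 → 2 → 1 → 1/2 — 3 stops faster (darker).
ISO: 200 → 400 — 1 stop higher (brighter).
Net change so far: 2 stops darker. Offset with the aperture: f/5.6 → f/4 → f/2.8.

f/2.8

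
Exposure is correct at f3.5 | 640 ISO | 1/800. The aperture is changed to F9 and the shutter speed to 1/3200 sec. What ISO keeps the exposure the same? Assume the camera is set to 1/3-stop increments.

Aperture: f/3.5 → f/4 → f/4.5 → f/5 → f/5.6 → f/6.3 → f/7.1 → f/8 → f/9 — 2 2/3 stops stopped down (darker).
Shutter speed: 1/800 → 1/1000 → 1/1250 → 1/1600 → 1/2000 → 1/2500 → 1/3200 — 2 stops shorter (darker).
Net change so far: 4 2/3 stops darker. Offset with the ISO: 640 → 800 → 1000 → 1250 → 1600 → 2000 → 2500 → 3200 → 4000 → 5000 → 6400 → 8000 → 10000 → 12800 → 16000.

ISO 16000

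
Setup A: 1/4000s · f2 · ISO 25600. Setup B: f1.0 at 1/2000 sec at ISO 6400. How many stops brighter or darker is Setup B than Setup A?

1 stop brighter

Aperture: f/2 → f/1.4 → f/1.0 — 2 stops wider (brighter).
Shutter speed: 1/4000 → 1/2000 — 1 stop slower (brighter).
ISO: 25600 → 12800 → 6400 — 2 stops lower (darker).
Net: +2 +1 −2 = +1 stop.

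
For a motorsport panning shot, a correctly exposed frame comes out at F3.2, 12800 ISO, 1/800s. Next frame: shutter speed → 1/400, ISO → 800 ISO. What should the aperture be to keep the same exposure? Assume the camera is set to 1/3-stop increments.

f/1.1

Shutter speed: 1/800 → 1/640 → 1/500 → 1/400 — 1 stop longer (brighter).
ISO: 12800 → 10000 → 8000 → 6400 → 5000 → 4000 → 3200 → 2500 → 2000 → 1600 → 1250 → 1000 → 800 — 4 stops dropped (darker).
Net change so far: 3 stops darker. Offset with the aperture: f/3.2 → f/2.8 → f/2.5 → f/2.2 → f/2 → f/1.8 → f/1.6 → f/1.4 → f/1.2 → f/1.1.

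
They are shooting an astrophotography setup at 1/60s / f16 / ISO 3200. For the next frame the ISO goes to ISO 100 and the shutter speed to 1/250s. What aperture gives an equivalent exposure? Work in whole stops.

ISO: 3200 → 1600 → 800 → 400 → 200 → 100 — 5 stops dropped (darker).
Shutter speed: 1/60 → 1/125 → 1/250 — 2 stops faster (darker).
Net change so far: 7 stops darker. Offset with the aperture: f/16 → f/11 → f/8 → f/5.6 → f/4 → f/2.8 → f/2 → f/1.4.

f/1.4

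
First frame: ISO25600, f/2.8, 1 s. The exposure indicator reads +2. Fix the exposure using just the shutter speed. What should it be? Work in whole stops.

1/4s

Overexposed by 2 stops → need 2 stops darker.
Shutter speed: 1 → 1/2 → 1/4.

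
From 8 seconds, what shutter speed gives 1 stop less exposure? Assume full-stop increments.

4 s

Shutter speed: 8 → 4 — 1 stop faster (darker).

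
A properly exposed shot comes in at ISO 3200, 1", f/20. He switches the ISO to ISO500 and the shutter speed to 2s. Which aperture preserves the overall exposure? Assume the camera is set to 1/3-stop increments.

ISO: 3200 → 2500 → 2000 → 1600 → 1250 → 1000 → 800 → 640 → 500 — 2 2/3 stops lower (darker).
Shutter speed: 1 → 1.3 → 1.6 → 2 — 1 stop longer (brighter).
Net change so far: 1 2/3 stops darker. Offset with the aperture: f/20 → f/18 → f/16 → f/14 → f/13 → f/11.

f/11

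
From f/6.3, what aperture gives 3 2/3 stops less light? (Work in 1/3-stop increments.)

f/22

Aperture: f/6.3 → f/7.1 → f/8 → f/9 → f/10 → f/11 → f/13 → f/14 → f/16 → f/18 → f/20 → f/22 — 3 2/3 stops stopped down (darker).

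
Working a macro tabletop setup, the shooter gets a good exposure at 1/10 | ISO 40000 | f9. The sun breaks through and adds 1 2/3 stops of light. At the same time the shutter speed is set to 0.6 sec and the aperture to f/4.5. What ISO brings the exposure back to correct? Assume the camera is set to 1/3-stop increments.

Scene light: 1 2/3 stops brighter.
Shutter speed: 1/10 → 1/8 → 1/6 → 1/5 → 1/4 → 0.3 → 0.4 → 0.5 → 0.6 — 2 2/3 stops slower (brighter).
Aperture: f/9 → f/8 → f/7.1 → f/6.3 → f/5.6 → f/5 → f/4.5 — 2 stops opened up (brighter).
Net so far: 6 1/3 stops brighter. ISO: 40000 → 32000 → 25600 → 20000 → 16000 → 12800 → 10000 → 8000 → 6400 → 5000 → 4000 → 3200 → 2500 → 2000 → 1600 → 1250 → 1000 → 800 → 640 → 500.

ISO 500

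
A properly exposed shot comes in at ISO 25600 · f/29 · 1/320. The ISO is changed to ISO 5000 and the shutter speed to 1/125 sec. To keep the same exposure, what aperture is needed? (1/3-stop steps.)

f/20

ISO: 25600 → 20000 → 16000 → 12800 → 10000 → 8000 → 6400 → 5000 — 2 1/3 stops dropped (darker).
Shutter speed: 1/320 → 1/250 → 1/200 → 1/160 → 1/125 — 1 1/3 stops longer (brighter).
Net change so far: 1 stop darker. Offset with the aperture: f/29 → f/25 → f/22 → f/20.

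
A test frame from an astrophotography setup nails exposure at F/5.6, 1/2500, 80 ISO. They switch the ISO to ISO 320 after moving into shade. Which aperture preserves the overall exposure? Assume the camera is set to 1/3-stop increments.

ISO: 80 → 100 → 125 → 160 → 200 → 250 → 320 — 2 stops raised (brighter).
Need 2 stops darker from the aperture: f/5.6 → f/6.3 → f/7.1 → f/8 → f/9 → f/10 → f/11.

f/11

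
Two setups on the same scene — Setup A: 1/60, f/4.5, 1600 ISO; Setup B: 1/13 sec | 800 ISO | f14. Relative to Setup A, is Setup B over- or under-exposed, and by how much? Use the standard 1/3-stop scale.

2 stops darker

Aperture: f/4.5 → f/5 → f/5.6 → f/6.3 → f/7.1 → f/8 → f/9 → f/10 → f/11 → f/13 → f/14 — 3 1/3 stops stopped down (darker).
Shutter speed: 1/60 → 1/50 → 1/40 → 1/30 → 1/25 → 1/20 → 1/15 → 1/13 — 2 1/3 stops longer (brighter).
ISO: 1600 → 1250 → 1000 → 800 — 1 stop dropped (darker).
Net: −3 1/3 +2 1/3 −1 = −2 stops.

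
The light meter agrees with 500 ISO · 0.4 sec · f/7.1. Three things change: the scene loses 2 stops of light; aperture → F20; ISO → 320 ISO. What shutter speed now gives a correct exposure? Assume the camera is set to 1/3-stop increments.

Scene light: 2 stops darker.
Aperture: f/7.1 → f/8 → f/9 → f/10 → f/11 → f/13 → f/14 → f/16 → f/18 → f/20 — 3 stops narrower (darker).
ISO: 500 → 400 → 320 — 2/3 stop lower (darker).
Net so far: 5 2/3 stops darker. Shutter speed: 0.4 → 0.5 → 0.6 → 0.8 → 1 → 1.3 → 1.6 → 2 → 2.5 → 3.2 → 4 → 5 → 6 → 8 → 10 → 13 → 15 → 20.

20 s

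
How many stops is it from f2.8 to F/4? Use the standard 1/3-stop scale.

1 stop

f/2.8 → f/3.2 → f/3.5 → f/4 — count the steps: 3 third-stops = 1 stop.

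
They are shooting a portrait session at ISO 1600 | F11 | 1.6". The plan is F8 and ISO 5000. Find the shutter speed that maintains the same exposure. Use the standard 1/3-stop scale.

Aperture: f/11 → f/10 → f/9 → f/8 — 1 stop wider (brighter).
ISO: 1600 → 2000 → 2500 → 3200 → 4000 → 5000 — 1 2/3 stops raised (brighter).
Net change so far: 2 2/3 stops brighter. Offset with the shutter speed: 1.6 → 1.3 → 1 → 0.8 → 0.6 → 0.5 → 0.4 → 0.3 → 1/4.

1/4s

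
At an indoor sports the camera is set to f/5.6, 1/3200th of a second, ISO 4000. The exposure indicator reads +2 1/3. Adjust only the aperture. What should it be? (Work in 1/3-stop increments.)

f/13

Overexposed by 2 1/3 stops → need 2 1/3 stops darker.
Aperture: f/5.6 → f/6.3 → f/7.1 → f/8 → f/9 → f/10 → f/11 → f/13.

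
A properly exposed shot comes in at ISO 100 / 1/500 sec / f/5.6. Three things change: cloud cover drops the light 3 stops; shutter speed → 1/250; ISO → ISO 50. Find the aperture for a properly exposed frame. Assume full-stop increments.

f/2

Scene light: 3 stops darker.
Shutter speed: 1/500 → 1/250 — 1 stop slower (brighter).
ISO: 100 → 50 — 1 stop dropped (darker).
Net so far: 3 stops darker. Aperture: f/5.6 → f/4 → f/2.8 → f/2.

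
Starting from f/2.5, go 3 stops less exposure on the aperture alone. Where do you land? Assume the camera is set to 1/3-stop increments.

Aperture: f/2.5 → f/2.8 → f/3.2 → f/3.5 → f/4 → f/4.5 → f/5 → f/5.6 → f/6.3 → f/7.1 — 3 stops narrower (darker).

f/7.1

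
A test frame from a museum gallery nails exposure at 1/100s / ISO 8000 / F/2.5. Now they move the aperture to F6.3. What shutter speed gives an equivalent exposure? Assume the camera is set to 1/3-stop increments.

Aperture: f/2.5 → f/2.8 → f/3.2 → f/3.5 → f/4 → f/4.5 → f/5 → f/5.6 → f/6.3 — 2 2/3 stops stopped down (darker).
Need 2 2/3 stops brighter from the shutter speed: 1/100 → 1/80 → 1/60 → 1/50 → 1/40 → 1/30 → 1/25 → 1/20 → 1/15.

1/15s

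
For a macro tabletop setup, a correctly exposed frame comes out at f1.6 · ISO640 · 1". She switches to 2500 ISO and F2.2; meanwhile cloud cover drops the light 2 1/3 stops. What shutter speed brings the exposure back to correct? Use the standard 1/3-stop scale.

2.5 s

Scene light: 2 1/3 stops darker.
ISO: 640 → 800 → 1000 → 1250 → 1600 → 2000 → 2500 — 2 stops higher (brighter).
Aperture: f/1.6 → f/1.8 → f/2 → f/2.2 — 1 stop smaller aperture (darker).
Net so far: 1 1/3 stops darker. Shutter speed: 1 → 1.3 → 1.6 → 2 → 2.5.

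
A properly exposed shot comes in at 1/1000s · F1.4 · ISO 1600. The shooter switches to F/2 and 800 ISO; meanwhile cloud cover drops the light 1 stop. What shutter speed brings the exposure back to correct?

Scene light: 1 stop darker.
Aperture: f/1.4 → f/2 — 1 stop smaller aperture (darker).
ISO: 1600 → 800 — 1 stop lower (darker).
Net so far: 3 stops darker. Shutter speed: 1/1000 → 1/500 → 1/250 → 1/125.

1/125s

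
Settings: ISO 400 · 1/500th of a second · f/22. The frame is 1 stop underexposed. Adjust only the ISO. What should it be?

ISO 800

Underexposed by 1 stop → need 1 stop brighter.
ISO: 400 → 800.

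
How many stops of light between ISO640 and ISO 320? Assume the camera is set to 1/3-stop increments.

640 → 500 → 400 → 320 — count the steps: 3 third-stops = 1 stop.

1 stop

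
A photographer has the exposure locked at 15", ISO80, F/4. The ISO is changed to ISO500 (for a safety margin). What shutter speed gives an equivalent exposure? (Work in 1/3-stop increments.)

ISO: 80 → 100 → 125 → 160 → 200 → 250 → 320 → 400 → 500 — 2 2/3 stops higher (brighter).
Need 2 2/3 stops darker from the shutter speed: 15 → 13 → 10 → 8 → 6 → 5 → 4 → 3.2 → 2.5.

2.5 s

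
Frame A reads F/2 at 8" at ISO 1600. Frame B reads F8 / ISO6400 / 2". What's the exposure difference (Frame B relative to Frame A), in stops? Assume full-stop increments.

4 stops darker

Aperture: f/2 → f/2.8 → f/4 → f/5.6 → f/8 — 4 stops narrower (darker).
Shutter speed: 8 → 4 → 2 — 2 stops faster (darker).
ISO: 1600 → 3200 → 6400 — 2 stops higher (brighter).
Net: −4 −2 +2 = −4 stops.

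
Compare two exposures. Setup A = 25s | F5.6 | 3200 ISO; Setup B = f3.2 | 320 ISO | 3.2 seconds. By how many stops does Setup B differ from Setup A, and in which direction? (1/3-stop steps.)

Aperture: f/5.6 → f/5 → f/4.5 → f/4 → f/3.5 → f/3.2 — 1 2/3 stops opened up (brighter).
Shutter speed: 25 → 20 → 15 → 13 → 10 → 8 → 6 → 5 → 4 → 3.2 — 3 stops shorter (darker).
ISO: 3200 → 2500 → 2000 → 1600 → 1250 → 1000 → 800 → 640 → 500 → 400 → 320 — 3 1/3 stops dropped (darker).
Net: +1 2/3 −3 −3 1/3 = −4 2/3 stops.

4 2/3 stops darker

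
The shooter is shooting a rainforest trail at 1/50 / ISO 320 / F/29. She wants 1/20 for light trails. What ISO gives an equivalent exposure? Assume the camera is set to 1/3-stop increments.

Shutter speed: 1/50 → 1/40 → 1/30 → 1/25 → 1/20 — 1 1/3 stops longer (brighter).
Need 1 1/3 stops darker from the ISO: 320 → 250 → 200 → 160 → 125.

ISO 125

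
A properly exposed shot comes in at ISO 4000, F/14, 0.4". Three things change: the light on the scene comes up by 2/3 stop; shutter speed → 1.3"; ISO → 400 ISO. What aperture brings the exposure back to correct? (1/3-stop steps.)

f/10

Scene light: 2/3 stop brighter.
Shutter speed: 0.4 → 0.5 → 0.6 → 0.8 → 1 → 1.3 — 1 2/3 stops longer (brighter).
ISO: 4000 → 3200 → 2500 → 2000 → 1600 → 1250 → 1000 → 800 → 640 → 500 → 400 — 3 1/3 stops dropped (darker).
Net so far: 1 stop darker. Aperture: f/14 → f/13 → f/11 → f/10.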